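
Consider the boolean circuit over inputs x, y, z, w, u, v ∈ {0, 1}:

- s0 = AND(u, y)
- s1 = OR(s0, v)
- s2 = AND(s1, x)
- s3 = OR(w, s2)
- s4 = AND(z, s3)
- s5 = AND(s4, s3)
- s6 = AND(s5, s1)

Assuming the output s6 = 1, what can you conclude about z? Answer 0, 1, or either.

s6 = AND(s5, s1) must be 1, so both s5 = 1 and s1 = 1.
s5 = AND(s4, s3) must be 1, so both s4 = 1 and s3 = 1.
Every assignment with s6 = 1 has z = 1; there are 15 such assignment(s).

1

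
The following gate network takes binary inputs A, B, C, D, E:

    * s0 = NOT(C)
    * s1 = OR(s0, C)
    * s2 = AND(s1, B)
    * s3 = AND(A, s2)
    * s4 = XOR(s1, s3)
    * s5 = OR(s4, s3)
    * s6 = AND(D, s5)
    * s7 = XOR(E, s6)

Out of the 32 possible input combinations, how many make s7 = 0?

16

s7 = XOR(E, s6) must be 0, so E and s6 are equal.
Enumerating the 32 input combinations, 16 give s7 = 0 and 16 give s7 = 1.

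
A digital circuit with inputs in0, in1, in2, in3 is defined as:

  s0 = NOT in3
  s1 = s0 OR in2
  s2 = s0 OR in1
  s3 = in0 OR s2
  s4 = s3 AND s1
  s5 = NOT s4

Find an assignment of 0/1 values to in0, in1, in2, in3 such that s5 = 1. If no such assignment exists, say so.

Check with in0=0 in1=0 in2=1 in3=1:
s0 = NOT in3 = NOT 1 = 0
s1 = s0 OR in2 = 0 OR 1 = 1
s2 = s0 OR in1 = 0 OR 0 = 0
s3 = in0 OR s2 = 0 OR 0 = 0
s4 = s3 AND s1 = 0 AND 1 = 0
s5 = NOT s4 = NOT 0 = 1
So s5 = 1 as required.

in0=0 in1=0 in2=1 in3=1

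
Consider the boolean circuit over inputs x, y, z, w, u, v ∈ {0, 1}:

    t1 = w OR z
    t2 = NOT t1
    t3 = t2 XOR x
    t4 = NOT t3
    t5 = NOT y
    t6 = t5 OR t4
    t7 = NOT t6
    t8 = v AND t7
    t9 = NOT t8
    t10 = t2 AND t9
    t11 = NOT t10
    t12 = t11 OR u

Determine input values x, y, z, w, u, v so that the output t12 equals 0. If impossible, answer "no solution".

t12 = t11 OR u must be 0, so both t11 = 0 and u = 0.
t11 = NOT t10 must be 0, so t10 = 1.
Check with x=1, y=1, z=0, w=0, u=0, v=0:
t1 = w OR z = 0 OR 0 = 0
t2 = NOT t1 = NOT 0 = 1
t3 = t2 XOR x = 1 XOR 1 = 0
t4 = NOT t3 = NOT 0 = 1
t5 = NOT y = NOT 1 = 0
t6 = t5 OR t4 = 0 OR 1 = 1
t7 = NOT t6 = NOT 1 = 0
t8 = v AND t7 = 0 AND 0 = 0
t9 = NOT t8 = NOT 0 = 1
t10 = t2 AND t9 = 1 AND 1 = 1
t11 = NOT t10 = NOT 1 = 0
t12 = t11 OR u = 0 OR 0 = 0
So t12 = 0 as required.

x=1, y=1, z=0, w=0, u=0, v=0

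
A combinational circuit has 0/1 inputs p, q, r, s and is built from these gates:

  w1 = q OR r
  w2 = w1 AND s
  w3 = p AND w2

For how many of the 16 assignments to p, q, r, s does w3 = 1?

3

w3 = p AND w2 must be 1, so both p = 1 and w2 = 1.
Satisfying assignments:
  p=1, q=0, r=1, s=1
  p=1, q=1, r=0, s=1
  p=1, q=1, r=1, s=1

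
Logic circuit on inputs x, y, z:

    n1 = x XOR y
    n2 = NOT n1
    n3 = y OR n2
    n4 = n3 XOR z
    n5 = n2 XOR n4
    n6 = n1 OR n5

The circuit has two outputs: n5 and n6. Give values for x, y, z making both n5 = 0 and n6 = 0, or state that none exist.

x=0, y=0, z=0

Check with x=0, y=0, z=0:
n1 = x XOR y = 0 XOR 0 = 0
n2 = NOT n1 = NOT 0 = 1
n3 = y OR n2 = 0 OR 1 = 1
n4 = n3 XOR z = 1 XOR 0 = 1
n5 = n2 XOR n4 = 1 XOR 1 = 0
n6 = n1 OR n5 = 0 OR 0 = 0
So n5 = 0 and n6 = 0.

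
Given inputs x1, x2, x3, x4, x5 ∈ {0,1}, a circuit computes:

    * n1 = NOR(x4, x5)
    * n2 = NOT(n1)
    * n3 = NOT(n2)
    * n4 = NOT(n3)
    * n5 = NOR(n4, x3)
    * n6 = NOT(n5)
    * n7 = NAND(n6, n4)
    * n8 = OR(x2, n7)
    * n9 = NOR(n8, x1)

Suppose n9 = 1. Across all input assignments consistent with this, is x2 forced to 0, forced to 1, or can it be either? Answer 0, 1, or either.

n9 = NOR(n8, x1) must be 1, so both n8 = 0 and x1 = 0.
n8 = OR(x2, n7) must be 0, so both x2 = 0 and n7 = 0.
n7 = NAND(n6, n4) must be 0, so both n6 = 1 and n4 = 1.
Every assignment with n9 = 1 has x2 = 0; there are 6 such assignment(s).

0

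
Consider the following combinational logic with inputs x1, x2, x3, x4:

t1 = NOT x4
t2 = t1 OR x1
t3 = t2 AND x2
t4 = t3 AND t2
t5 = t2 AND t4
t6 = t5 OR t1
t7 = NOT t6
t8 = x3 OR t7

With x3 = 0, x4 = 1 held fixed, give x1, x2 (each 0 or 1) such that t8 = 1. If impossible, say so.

x1=1, x2=0

t8 = x3 OR t7 must be 1, so at least one of x3, t7 is 1.
Check with x3 = 0, x4 = 1 and x1=1, x2=0:
t1 = NOT x4 = NOT 1 = 0
t2 = t1 OR x1 = 0 OR 1 = 1
t3 = t2 AND x2 = 1 AND 0 = 0
t4 = t3 AND t2 = 0 AND 1 = 0
t5 = t2 AND t4 = 1 AND 0 = 0
t6 = t5 OR t1 = 0 OR 0 = 0
t7 = NOT t6 = NOT 0 = 1
t8 = x3 OR t7 = 0 OR 1 = 1
So t8 = 1.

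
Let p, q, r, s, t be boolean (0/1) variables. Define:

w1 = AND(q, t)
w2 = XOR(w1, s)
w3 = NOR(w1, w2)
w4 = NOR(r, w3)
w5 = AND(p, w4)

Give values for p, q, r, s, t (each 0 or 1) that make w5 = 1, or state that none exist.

w5 = AND(p, w4) must be 1, so both p = 1 and w4 = 1.
w4 = NOR(r, w3) must be 1, so both r = 0 and w3 = 0.
w3 = NOR(w1, w2) must be 0, so at least one of w1, w2 is 1.
Check with p=1, q=1, r=0, s=1, t=0:
w1 = AND(q, t) = AND(1, 0) = 0
w2 = XOR(w1, s) = XOR(0, 1) = 1
w3 = NOR(w1, w2) = NOR(0, 1) = 0
w4 = NOR(r, w3) = NOR(0, 0) = 1
w5 = AND(p, w4) = AND(1, 1) = 1
So w5 = 1 as required.

p=1, q=1, r=0, s=1, t=0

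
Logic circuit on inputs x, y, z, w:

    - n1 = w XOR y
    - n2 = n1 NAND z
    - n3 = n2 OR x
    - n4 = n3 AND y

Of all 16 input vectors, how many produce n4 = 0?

9

n4 = n3 AND y must be 0, so at least one of n3, y is 0.
Enumerating the 16 input combinations, 9 give n4 = 0 and 7 give n4 = 1.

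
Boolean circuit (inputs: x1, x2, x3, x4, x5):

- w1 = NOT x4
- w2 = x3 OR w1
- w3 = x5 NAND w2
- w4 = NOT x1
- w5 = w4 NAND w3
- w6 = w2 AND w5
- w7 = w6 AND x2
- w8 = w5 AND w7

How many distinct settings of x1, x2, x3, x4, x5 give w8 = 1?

w8 = w5 AND w7 must be 1, so both w5 = 1 and w7 = 1.
w5 = w4 NAND w3 must be 1, so at least one of w4, w3 is 0.
w7 = w6 AND x2 must be 1, so both w6 = 1 and x2 = 1.
Enumerating the 32 input combinations, 9 give w8 = 1 and 23 give w8 = 0.

9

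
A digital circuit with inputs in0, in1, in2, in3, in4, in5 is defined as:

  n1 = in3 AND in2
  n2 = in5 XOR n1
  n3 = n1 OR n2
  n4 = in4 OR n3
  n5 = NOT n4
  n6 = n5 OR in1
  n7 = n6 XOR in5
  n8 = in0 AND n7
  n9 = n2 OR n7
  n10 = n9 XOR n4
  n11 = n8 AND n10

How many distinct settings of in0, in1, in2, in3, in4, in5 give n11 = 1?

n11 = n8 AND n10 must be 1, so both n8 = 1 and n10 = 1.
Satisfying assignments:
  in0=1, in1=0, in2=0, in3=0, in4=0, in5=0
  in0=1, in1=0, in2=0, in3=1, in4=0, in5=0
  in0=1, in1=0, in2=1, in3=0, in4=0, in5=0
  in0=1, in1=1, in2=0, in3=0, in4=0, in5=0
  in0=1, in1=1, in2=0, in3=1, in4=0, in5=0
  in0=1, in1=1, in2=1, in3=0, in4=0, in5=0

6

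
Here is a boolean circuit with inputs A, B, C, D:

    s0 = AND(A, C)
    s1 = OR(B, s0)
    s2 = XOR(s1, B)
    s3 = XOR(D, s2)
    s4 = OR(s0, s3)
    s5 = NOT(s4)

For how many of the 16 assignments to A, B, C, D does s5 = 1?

s5 = NOT(s4) must be 1, so s4 = 0.
s4 = OR(s0, s3) must be 0, so both s0 = 0 and s3 = 0.
s0 = AND(A, C) must be 0, so at least one of A, C is 0.
Enumerating the 16 input combinations, 6 give s5 = 1 and 10 give s5 = 0.

6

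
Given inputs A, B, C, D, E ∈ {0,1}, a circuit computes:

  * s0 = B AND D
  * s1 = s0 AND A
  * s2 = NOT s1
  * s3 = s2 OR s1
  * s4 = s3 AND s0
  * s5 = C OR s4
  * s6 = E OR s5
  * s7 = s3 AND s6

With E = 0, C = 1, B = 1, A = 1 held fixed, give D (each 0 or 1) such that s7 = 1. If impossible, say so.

s7 = s3 AND s6 must be 1, so both s3 = 1 and s6 = 1.
Check with E = 0, C = 1, B = 1, A = 1 and D=0:
s0 = B AND D = 1 AND 0 = 0
s1 = s0 AND A = 0 AND 1 = 0
s2 = NOT s1 = NOT 0 = 1
s3 = s2 OR s1 = 1 OR 0 = 1
s4 = s3 AND s0 = 1 AND 0 = 0
s5 = C OR s4 = 1 OR 0 = 1
s6 = E OR s5 = 0 OR 1 = 1
s7 = s3 AND s6 = 1 AND 1 = 1
So s7 = 1.

D=0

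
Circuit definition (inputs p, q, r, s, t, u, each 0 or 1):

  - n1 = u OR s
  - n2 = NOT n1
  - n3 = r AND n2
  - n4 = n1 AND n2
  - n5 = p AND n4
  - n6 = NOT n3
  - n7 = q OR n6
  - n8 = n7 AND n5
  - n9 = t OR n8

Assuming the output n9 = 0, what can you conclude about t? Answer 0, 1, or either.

0

n9 = t OR n8 must be 0, so both t = 0 and n8 = 0.
Every assignment with n9 = 0 has t = 0; there are 32 such assignment(s).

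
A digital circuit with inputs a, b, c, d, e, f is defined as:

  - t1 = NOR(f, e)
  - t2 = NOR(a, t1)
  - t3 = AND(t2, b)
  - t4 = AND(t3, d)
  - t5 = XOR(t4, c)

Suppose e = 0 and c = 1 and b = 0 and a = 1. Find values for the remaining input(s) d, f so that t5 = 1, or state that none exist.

Check with e = 0 and c = 1 and b = 0 and a = 1 and d=0, f=0:
t1 = NOR(f, e) = NOR(0, 0) = 1
t2 = NOR(a, t1) = NOR(1, 1) = 0
t3 = AND(t2, b) = AND(0, 0) = 0
t4 = AND(t3, d) = AND(0, 0) = 0
t5 = XOR(t4, c) = XOR(0, 1) = 1
So t5 = 1.

d=0, f=0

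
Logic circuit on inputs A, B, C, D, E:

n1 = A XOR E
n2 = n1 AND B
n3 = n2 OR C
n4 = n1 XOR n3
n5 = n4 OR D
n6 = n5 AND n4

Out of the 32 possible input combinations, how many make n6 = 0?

20

n6 = n5 AND n4 must be 0, so at least one of n5, n4 is 0.
Enumerating the 32 input combinations, 20 give n6 = 0 and 12 give n6 = 1.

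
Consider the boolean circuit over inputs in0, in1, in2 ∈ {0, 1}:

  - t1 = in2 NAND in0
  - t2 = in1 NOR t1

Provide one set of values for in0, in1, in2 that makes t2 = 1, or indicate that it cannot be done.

t2 = in1 NOR t1 must be 1, so both in1 = 0 and t1 = 0.
Check with in0=1, in1=0, in2=1:
t1 = in2 NAND in0 = 1 NAND 1 = 0
t2 = in1 NOR t1 = 0 NOR 0 = 1
So t2 = 1 as required.

in0=1, in1=0, in2=1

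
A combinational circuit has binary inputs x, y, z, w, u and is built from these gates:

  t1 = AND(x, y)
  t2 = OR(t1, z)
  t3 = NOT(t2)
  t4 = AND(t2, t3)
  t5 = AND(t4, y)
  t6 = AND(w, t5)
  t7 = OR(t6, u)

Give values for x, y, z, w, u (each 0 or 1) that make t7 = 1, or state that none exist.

x=0 y=1 z=1 w=0 u=1

t7 = OR(t6, u) must be 1, so at least one of t6, u is 1.
Check with x=0 y=1 z=1 w=0 u=1:
t1 = AND(x, y) = AND(0, 1) = 0
t2 = OR(t1, z) = OR(0, 1) = 1
t3 = NOT(t2) = NOT 1 = 0
t4 = AND(t2, t3) = AND(1, 0) = 0
t5 = AND(t4, y) = AND(0, 1) = 0
t6 = AND(w, t5) = AND(0, 0) = 0
t7 = OR(t6, u) = OR(0, 1) = 1
So t7 = 1 as required.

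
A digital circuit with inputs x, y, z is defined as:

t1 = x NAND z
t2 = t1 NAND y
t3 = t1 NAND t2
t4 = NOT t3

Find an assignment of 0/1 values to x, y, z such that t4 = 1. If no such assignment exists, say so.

t4 = NOT t3 must be 1, so t3 = 0.
Check with x=0, y=0, z=1:
t1 = x NAND z = 0 NAND 1 = 1
t2 = t1 NAND y = 1 NAND 0 = 1
t3 = t1 NAND t2 = 1 NAND 1 = 0
t4 = NOT t3 = NOT 0 = 1
So t4 = 1 as required.

x=0, y=0, z=1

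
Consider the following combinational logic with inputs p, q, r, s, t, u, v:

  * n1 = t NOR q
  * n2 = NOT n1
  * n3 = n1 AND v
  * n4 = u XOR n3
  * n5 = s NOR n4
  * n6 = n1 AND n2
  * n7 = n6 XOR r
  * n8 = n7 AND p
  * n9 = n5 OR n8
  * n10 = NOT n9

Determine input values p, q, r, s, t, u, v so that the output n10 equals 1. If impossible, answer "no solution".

p=0, q=0, r=1, s=0, t=0, u=0, v=1

Check with p=0, q=0, r=1, s=0, t=0, u=0, v=1:
n1 = t NOR q = 0 NOR 0 = 1
n2 = NOT n1 = NOT 1 = 0
n3 = n1 AND v = 1 AND 1 = 1
n4 = u XOR n3 = 0 XOR 1 = 1
n5 = s NOR n4 = 0 NOR 1 = 0
n6 = n1 AND n2 = 1 AND 0 = 0
n7 = n6 XOR r = 0 XOR 1 = 1
n8 = n7 AND p = 1 AND 0 = 0
n9 = n5 OR n8 = 0 OR 0 = 0
n10 = NOT n9 = NOT 0 = 1
So n10 = 1 as required.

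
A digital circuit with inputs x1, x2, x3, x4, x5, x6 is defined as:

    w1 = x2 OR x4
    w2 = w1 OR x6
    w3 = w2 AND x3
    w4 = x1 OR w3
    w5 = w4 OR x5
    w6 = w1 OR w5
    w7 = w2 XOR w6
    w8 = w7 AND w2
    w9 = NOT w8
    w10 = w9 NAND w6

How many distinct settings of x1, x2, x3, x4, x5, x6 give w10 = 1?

3

w10 = w9 NAND w6 must be 1, so at least one of w9, w6 is 0.
Satisfying assignments:
  x1=0, x2=0, x3=0, x4=0, x5=0, x6=0
  x1=0, x2=0, x3=0, x4=0, x5=0, x6=1
  x1=0, x2=0, x3=1, x4=0, x5=0, x6=0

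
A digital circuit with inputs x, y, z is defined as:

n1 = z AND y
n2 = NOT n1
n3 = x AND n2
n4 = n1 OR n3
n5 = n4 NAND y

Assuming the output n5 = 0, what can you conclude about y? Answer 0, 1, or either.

1

n5 = n4 NAND y must be 0, so both n4 = 1 and y = 1.
n4 = n1 OR n3 must be 1, so at least one of n1, n3 is 1.
Every assignment with n5 = 0 has y = 1; there are 3 such assignment(s).
  x=0, y=1, z=1
  x=1, y=1, z=0
  x=1, y=1, z=1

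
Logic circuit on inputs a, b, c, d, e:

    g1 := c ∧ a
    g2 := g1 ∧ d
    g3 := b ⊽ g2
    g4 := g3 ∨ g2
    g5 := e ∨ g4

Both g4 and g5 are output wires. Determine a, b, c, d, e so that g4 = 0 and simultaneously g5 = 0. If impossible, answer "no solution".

Check with a=1 b=1 c=0 d=1 e=0:
g1 = c ∧ a = 0 ∧ 1 = 0
g2 = g1 ∧ d = 0 ∧ 1 = 0
g3 = b ⊽ g2 = 1 ⊽ 0 = 0
g4 = g3 ∨ g2 = 0 ∨ 0 = 0
g5 = e ∨ g4 = 0 ∨ 0 = 0
So g4 = 0 and g5 = 0.

a=1 b=1 c=0 d=1 e=0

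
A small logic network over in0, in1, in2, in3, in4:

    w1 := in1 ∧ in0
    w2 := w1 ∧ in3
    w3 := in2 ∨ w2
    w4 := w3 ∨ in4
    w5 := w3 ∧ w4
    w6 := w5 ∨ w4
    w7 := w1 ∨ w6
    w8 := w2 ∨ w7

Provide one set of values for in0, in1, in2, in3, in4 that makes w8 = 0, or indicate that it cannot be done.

in0=1, in1=0, in2=0, in3=0, in4=0

w8 = w2 ∨ w7 must be 0, so both w2 = 0 and w7 = 0.
w2 = w1 ∧ in3 must be 0, so at least one of w1, in3 is 0.
w7 = w1 ∨ w6 must be 0, so both w1 = 0 and w6 = 0.
Check with in0=1, in1=0, in2=0, in3=0, in4=0:
w1 = in1 ∧ in0 = 0 ∧ 1 = 0
w2 = w1 ∧ in3 = 0 ∧ 0 = 0
w3 = in2 ∨ w2 = 0 ∨ 0 = 0
w4 = w3 ∨ in4 = 0 ∨ 0 = 0
w5 = w3 ∧ w4 = 0 ∧ 0 = 0
w6 = w5 ∨ w4 = 0 ∨ 0 = 0
w7 = w1 ∨ w6 = 0 ∨ 0 = 0
w8 = w2 ∨ w7 = 0 ∨ 0 = 0
So w8 = 0 as required.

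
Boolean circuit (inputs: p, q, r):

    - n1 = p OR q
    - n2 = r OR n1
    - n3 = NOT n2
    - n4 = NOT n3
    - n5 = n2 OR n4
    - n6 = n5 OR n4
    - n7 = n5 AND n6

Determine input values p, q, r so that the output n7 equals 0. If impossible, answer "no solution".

Check with p=0, q=0, r=0:
n1 = p OR q = 0 OR 0 = 0
n2 = r OR n1 = 0 OR 0 = 0
n3 = NOT n2 = NOT 0 = 1
n4 = NOT n3 = NOT 1 = 0
n5 = n2 OR n4 = 0 OR 0 = 0
n6 = n5 OR n4 = 0 OR 0 = 0
n7 = n5 AND n6 = 0 AND 0 = 0
So n7 = 0 as required.

p=0, q=0, r=0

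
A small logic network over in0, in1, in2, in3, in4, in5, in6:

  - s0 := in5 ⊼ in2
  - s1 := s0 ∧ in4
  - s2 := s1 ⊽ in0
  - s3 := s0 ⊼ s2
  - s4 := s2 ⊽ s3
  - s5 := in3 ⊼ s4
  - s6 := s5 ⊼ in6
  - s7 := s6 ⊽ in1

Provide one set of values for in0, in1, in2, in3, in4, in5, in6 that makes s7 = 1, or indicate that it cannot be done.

in0=1 in1=0 in2=0 in3=1 in4=1 in5=1 in6=1

Check with in0=1 in1=0 in2=0 in3=1 in4=1 in5=1 in6=1:
s0 = in5 ⊼ in2 = 1 ⊼ 0 = 1
s1 = s0 ∧ in4 = 1 ∧ 1 = 1
s2 = s1 ⊽ in0 = 1 ⊽ 1 = 0
s3 = s0 ⊼ s2 = 1 ⊼ 0 = 1
s4 = s2 ⊽ s3 = 0 ⊽ 1 = 0
s5 = in3 ⊼ s4 = 1 ⊼ 0 = 1
s6 = s5 ⊼ in6 = 1 ⊼ 1 = 0
s7 = s6 ⊽ in1 = 0 ⊽ 0 = 1
So s7 = 1 as required.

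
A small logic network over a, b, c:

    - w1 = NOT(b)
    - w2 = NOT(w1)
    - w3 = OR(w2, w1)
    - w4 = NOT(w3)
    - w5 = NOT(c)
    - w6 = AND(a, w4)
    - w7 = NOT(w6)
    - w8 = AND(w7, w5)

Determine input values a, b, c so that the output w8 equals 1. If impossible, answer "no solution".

a=0 b=1 c=0

w8 = AND(w7, w5) must be 1, so both w7 = 1 and w5 = 1.
Check with a=0 b=1 c=0:
w1 = NOT(b) = NOT 1 = 0
w2 = NOT(w1) = NOT 0 = 1
w3 = OR(w2, w1) = OR(1, 0) = 1
w4 = NOT(w3) = NOT 1 = 0
w5 = NOT(c) = NOT 0 = 1
w6 = AND(a, w4) = AND(0, 0) = 0
w7 = NOT(w6) = NOT 0 = 1
w8 = AND(w7, w5) = AND(1, 1) = 1
So w8 = 1 as required.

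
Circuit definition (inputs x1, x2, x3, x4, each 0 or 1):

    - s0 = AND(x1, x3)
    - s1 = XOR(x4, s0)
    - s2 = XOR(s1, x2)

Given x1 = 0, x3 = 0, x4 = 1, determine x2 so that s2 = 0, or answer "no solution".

Check with x1 = 0, x3 = 0, x4 = 1 and x2=1:
s0 = AND(x1, x3) = AND(0, 0) = 0
s1 = XOR(x4, s0) = XOR(1, 0) = 1
s2 = XOR(s1, x2) = XOR(1, 1) = 0
So s2 = 0.

x2=1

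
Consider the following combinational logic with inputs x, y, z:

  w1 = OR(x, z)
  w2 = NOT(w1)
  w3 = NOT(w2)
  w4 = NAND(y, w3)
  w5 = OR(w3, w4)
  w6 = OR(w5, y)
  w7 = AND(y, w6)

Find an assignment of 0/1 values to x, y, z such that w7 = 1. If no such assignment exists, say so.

x=0 y=1 z=0

Check with x=0 y=1 z=0:
w1 = OR(x, z) = OR(0, 0) = 0
w2 = NOT(w1) = NOT 0 = 1
w3 = NOT(w2) = NOT 1 = 0
w4 = NAND(y, w3) = NAND(1, 0) = 1
w5 = OR(w3, w4) = OR(0, 1) = 1
w6 = OR(w5, y) = OR(1, 1) = 1
w7 = AND(y, w6) = AND(1, 1) = 1
So w7 = 1 as required.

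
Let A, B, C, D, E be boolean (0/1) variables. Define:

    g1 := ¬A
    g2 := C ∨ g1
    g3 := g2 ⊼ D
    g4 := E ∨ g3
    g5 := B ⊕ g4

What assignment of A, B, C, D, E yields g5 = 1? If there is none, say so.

Check with A=0 B=1 C=1 D=1 E=0:
g1 = ¬A = ¬0 = 1
g2 = C ∨ g1 = 1 ∨ 1 = 1
g3 = g2 ⊼ D = 1 ⊼ 1 = 0
g4 = E ∨ g3 = 0 ∨ 0 = 0
g5 = B ⊕ g4 = 1 ⊕ 0 = 1
So g5 = 1 as required.

A=0 B=1 C=1 D=1 E=0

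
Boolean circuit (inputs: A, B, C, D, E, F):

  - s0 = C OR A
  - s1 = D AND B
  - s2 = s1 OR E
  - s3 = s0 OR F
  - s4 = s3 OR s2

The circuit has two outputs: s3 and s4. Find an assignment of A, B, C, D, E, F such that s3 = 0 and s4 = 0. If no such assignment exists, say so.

Check with A=0, B=0, C=0, D=1, E=0, F=0:
s0 = C OR A = 0 OR 0 = 0
s1 = D AND B = 1 AND 0 = 0
s2 = s1 OR E = 0 OR 0 = 0
s3 = s0 OR F = 0 OR 0 = 0
s4 = s3 OR s2 = 0 OR 0 = 0
So s3 = 0 and s4 = 0.

A=0, B=0, C=0, D=1, E=0, F=0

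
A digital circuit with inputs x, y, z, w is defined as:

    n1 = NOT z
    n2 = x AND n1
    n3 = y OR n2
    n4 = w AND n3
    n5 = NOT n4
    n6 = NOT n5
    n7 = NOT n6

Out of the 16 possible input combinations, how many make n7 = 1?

n7 = NOT n6 must be 1, so n6 = 0.
n6 = NOT n5 must be 0, so n5 = 1.
n5 = NOT n4 must be 1, so n4 = 0.
Enumerating the 16 input combinations, 11 give n7 = 1 and 5 give n7 = 0.

11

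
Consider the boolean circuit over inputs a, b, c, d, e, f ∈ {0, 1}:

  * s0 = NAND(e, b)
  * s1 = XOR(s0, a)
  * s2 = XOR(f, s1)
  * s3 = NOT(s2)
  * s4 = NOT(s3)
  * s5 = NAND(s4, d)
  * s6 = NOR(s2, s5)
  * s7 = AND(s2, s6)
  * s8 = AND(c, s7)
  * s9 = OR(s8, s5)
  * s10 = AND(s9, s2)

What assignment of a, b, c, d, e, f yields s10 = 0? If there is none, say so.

a=1, b=1, c=0, d=1, e=0, f=1

s10 = AND(s9, s2) must be 0, so at least one of s9, s2 is 0.
Check with a=1, b=1, c=0, d=1, e=0, f=1:
s0 = NAND(e, b) = NAND(0, 1) = 1
s1 = XOR(s0, a) = XOR(1, 1) = 0
s2 = XOR(f, s1) = XOR(1, 0) = 1
s3 = NOT(s2) = NOT 1 = 0
s4 = NOT(s3) = NOT 0 = 1
s5 = NAND(s4, d) = NAND(1, 1) = 0
s6 = NOR(s2, s5) = NOR(1, 0) = 0
s7 = AND(s2, s6) = AND(1, 0) = 0
s8 = AND(c, s7) = AND(0, 0) = 0
s9 = OR(s8, s5) = OR(0, 0) = 0
s10 = AND(s9, s2) = AND(0, 1) = 0
So s10 = 0 as required.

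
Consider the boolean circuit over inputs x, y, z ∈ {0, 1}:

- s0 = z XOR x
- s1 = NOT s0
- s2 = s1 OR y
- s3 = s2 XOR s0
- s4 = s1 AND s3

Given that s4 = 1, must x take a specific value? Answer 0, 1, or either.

Both values of x occur among assignments with s4 = 1:
  x=0: x=0, y=0, z=0
  x=1: x=1, y=0, z=1

either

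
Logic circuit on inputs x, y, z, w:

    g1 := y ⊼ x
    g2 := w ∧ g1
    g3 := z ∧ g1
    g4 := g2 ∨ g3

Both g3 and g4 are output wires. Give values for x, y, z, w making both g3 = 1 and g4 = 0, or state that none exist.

Across all 16 input combinations, none give both g3 = 1 and g4 = 0.

no solution exists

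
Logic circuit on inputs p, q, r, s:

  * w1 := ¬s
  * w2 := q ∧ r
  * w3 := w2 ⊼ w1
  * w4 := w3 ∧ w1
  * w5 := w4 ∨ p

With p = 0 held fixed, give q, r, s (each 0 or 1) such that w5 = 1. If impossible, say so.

w5 = w4 ∨ p must be 1, so at least one of w4, p is 1.
Check with p = 0 and q=0, r=0, s=0:
w1 = ¬s = ¬0 = 1
w2 = q ∧ r = 0 ∧ 0 = 0
w3 = w2 ⊼ w1 = 0 ⊼ 1 = 1
w4 = w3 ∧ w1 = 1 ∧ 1 = 1
w5 = w4 ∨ p = 1 ∨ 0 = 1
So w5 = 1.

q=0, r=0, s=0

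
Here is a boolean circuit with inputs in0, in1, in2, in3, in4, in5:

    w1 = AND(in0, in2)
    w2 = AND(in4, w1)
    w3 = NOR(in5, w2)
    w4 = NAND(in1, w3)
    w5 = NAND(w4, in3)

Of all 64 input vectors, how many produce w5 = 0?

25

w5 = NAND(w4, in3) must be 0, so both w4 = 1 and in3 = 1.
w4 = NAND(in1, w3) must be 1, so at least one of in1, w3 is 0.
Enumerating the 64 input combinations, 25 give w5 = 0 and 39 give w5 = 1.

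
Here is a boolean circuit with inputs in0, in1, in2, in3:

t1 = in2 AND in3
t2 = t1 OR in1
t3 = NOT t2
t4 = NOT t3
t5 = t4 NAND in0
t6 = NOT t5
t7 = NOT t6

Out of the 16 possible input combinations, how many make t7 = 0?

t7 = NOT t6 must be 0, so t6 = 1.
t6 = NOT t5 must be 1, so t5 = 0.
Satisfying assignments:
  in0=1, in1=0, in2=1, in3=1
  in0=1, in1=1, in2=0, in3=0
  in0=1, in1=1, in2=0, in3=1
  in0=1, in1=1, in2=1, in3=0
  in0=1, in1=1, in2=1, in3=1

5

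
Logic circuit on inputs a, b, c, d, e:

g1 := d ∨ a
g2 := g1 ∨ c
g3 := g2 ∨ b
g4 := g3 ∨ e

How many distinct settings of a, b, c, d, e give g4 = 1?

g4 = g3 ∨ e must be 1, so at least one of g3, e is 1.
Enumerating the 32 input combinations, 31 give g4 = 1 and 1 give g4 = 0.

31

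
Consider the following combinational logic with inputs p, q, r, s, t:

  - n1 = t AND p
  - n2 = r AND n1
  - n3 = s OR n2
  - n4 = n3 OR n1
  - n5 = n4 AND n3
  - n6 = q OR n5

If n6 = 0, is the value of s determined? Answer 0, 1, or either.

n6 = q OR n5 must be 0, so both q = 0 and n5 = 0.
n5 = n4 AND n3 must be 0, so at least one of n4, n3 is 0.
Every assignment with n6 = 0 has s = 0; there are 7 such assignment(s).

0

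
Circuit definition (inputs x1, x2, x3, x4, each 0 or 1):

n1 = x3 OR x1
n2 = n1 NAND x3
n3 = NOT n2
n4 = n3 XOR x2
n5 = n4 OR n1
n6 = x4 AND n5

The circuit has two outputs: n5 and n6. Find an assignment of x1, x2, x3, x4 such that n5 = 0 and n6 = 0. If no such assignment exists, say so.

x1=0 x2=0 x3=0 x4=1

Check with x1=0 x2=0 x3=0 x4=1:
n1 = x3 OR x1 = 0 OR 0 = 0
n2 = n1 NAND x3 = 0 NAND 0 = 1
n3 = NOT n2 = NOT 1 = 0
n4 = n3 XOR x2 = 0 XOR 0 = 0
n5 = n4 OR n1 = 0 OR 0 = 0
n6 = x4 AND n5 = 1 AND 0 = 0
So n5 = 0 and n6 = 0.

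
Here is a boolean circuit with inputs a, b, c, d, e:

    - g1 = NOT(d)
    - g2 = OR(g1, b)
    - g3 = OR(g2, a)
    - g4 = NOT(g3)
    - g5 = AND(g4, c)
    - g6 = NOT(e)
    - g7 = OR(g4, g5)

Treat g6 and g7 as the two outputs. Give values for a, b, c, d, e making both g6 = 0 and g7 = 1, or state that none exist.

a=0, b=0, c=0, d=1, e=1

Check with a=0, b=0, c=0, d=1, e=1:
g1 = NOT(d) = NOT 1 = 0
g2 = OR(g1, b) = OR(0, 0) = 0
g3 = OR(g2, a) = OR(0, 0) = 0
g4 = NOT(g3) = NOT 0 = 1
g5 = AND(g4, c) = AND(1, 0) = 0
g6 = NOT(e) = NOT 1 = 0
g7 = OR(g4, g5) = OR(1, 0) = 1
So g6 = 0 and g7 = 1.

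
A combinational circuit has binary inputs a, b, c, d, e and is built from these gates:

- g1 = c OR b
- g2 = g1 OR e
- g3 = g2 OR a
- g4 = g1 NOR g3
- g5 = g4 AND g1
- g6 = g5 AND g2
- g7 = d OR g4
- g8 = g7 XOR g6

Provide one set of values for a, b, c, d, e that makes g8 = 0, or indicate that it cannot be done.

g8 = g7 XOR g6 must be 0, so g7 and g6 are equal.
Check with a=0, b=1, c=0, d=0, e=0:
g1 = c OR b = 0 OR 1 = 1
g2 = g1 OR e = 1 OR 0 = 1
g3 = g2 OR a = 1 OR 0 = 1
g4 = g1 NOR g3 = 1 NOR 1 = 0
g5 = g4 AND g1 = 0 AND 1 = 0
g6 = g5 AND g2 = 0 AND 1 = 0
g7 = d OR g4 = 0 OR 0 = 0
g8 = g7 XOR g6 = 0 XOR 0 = 0
So g8 = 0 as required.

a=0, b=1, c=0, d=0, e=0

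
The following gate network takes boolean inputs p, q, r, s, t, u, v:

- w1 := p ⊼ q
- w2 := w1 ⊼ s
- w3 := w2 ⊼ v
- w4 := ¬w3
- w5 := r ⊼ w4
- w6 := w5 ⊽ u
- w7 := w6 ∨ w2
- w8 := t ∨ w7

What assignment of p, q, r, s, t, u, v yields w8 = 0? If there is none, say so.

w8 = t ∨ w7 must be 0, so both t = 0 and w7 = 0.
Check with p=0, q=1, r=1, s=1, t=0, u=0, v=1:
w1 = p ⊼ q = 0 ⊼ 1 = 1
w2 = w1 ⊼ s = 1 ⊼ 1 = 0
w3 = w2 ⊼ v = 0 ⊼ 1 = 1
w4 = ¬w3 = ¬1 = 0
w5 = r ⊼ w4 = 1 ⊼ 0 = 1
w6 = w5 ⊽ u = 1 ⊽ 0 = 0
w7 = w6 ∨ w2 = 0 ∨ 0 = 0
w8 = t ∨ w7 = 0 ∨ 0 = 0
So w8 = 0 as required.

p=0, q=1, r=1, s=1, t=0, u=0, v=1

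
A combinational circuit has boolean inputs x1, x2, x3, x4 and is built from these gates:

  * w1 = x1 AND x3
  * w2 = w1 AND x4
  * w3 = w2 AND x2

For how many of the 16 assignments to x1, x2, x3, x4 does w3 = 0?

15

w3 = w2 AND x2 must be 0, so at least one of w2, x2 is 0.
Enumerating the 16 input combinations, 15 give w3 = 0 and 1 give w3 = 1.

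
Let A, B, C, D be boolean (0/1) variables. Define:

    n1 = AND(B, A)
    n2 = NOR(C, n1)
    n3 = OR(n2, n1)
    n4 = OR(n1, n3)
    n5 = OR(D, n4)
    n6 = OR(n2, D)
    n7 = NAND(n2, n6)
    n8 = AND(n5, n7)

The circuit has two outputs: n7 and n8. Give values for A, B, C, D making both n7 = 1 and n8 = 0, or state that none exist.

A=1, B=0, C=1, D=0

Check with A=1, B=0, C=1, D=0:
n1 = AND(B, A) = AND(0, 1) = 0
n2 = NOR(C, n1) = NOR(1, 0) = 0
n3 = OR(n2, n1) = OR(0, 0) = 0
n4 = OR(n1, n3) = OR(0, 0) = 0
n5 = OR(D, n4) = OR(0, 0) = 0
n6 = OR(n2, D) = OR(0, 0) = 0
n7 = NAND(n2, n6) = NAND(0, 0) = 1
n8 = AND(n5, n7) = AND(0, 1) = 0
So n7 = 1 and n8 = 0.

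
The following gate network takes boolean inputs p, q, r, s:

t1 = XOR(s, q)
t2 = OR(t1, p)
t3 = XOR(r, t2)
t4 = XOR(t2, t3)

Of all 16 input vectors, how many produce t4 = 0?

8

t4 = XOR(t2, t3) must be 0, so t2 and t3 are equal.
Enumerating the 16 input combinations, 8 give t4 = 0 and 8 give t4 = 1.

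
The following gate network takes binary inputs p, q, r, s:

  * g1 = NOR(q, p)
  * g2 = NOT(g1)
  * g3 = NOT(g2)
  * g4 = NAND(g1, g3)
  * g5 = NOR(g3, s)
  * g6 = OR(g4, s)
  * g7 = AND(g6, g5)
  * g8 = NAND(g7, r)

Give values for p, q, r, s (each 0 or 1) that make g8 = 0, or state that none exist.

p=1, q=1, r=1, s=0

g8 = NAND(g7, r) must be 0, so both g7 = 1 and r = 1.
Check with p=1, q=1, r=1, s=0:
g1 = NOR(q, p) = NOR(1, 1) = 0
g2 = NOT(g1) = NOT 0 = 1
g3 = NOT(g2) = NOT 1 = 0
g4 = NAND(g1, g3) = NAND(0, 0) = 1
g5 = NOR(g3, s) = NOR(0, 0) = 1
g6 = OR(g4, s) = OR(1, 0) = 1
g7 = AND(g6, g5) = AND(1, 1) = 1
g8 = NAND(g7, r) = NAND(1, 1) = 0
So g8 = 0 as required.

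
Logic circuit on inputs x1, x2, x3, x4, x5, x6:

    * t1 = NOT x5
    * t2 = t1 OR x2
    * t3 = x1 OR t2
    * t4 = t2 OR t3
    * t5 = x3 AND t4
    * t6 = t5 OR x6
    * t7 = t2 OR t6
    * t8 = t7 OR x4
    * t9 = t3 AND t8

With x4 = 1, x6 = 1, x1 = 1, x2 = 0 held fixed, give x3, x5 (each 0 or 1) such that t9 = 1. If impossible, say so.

x3=0, x5=1

Check with x4 = 1, x6 = 1, x1 = 1, x2 = 0 and x3=0, x5=1:
t1 = NOT x5 = NOT 1 = 0
t2 = t1 OR x2 = 0 OR 0 = 0
t3 = x1 OR t2 = 1 OR 0 = 1
t4 = t2 OR t3 = 0 OR 1 = 1
t5 = x3 AND t4 = 0 AND 1 = 0
t6 = t5 OR x6 = 0 OR 1 = 1
t7 = t2 OR t6 = 0 OR 1 = 1
t8 = t7 OR x4 = 1 OR 1 = 1
t9 = t3 AND t8 = 1 AND 1 = 1
So t9 = 1.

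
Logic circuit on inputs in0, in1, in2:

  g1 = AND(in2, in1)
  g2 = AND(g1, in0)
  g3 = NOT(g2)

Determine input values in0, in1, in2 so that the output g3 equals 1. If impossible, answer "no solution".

g3 = NOT(g2) must be 1, so g2 = 0.
Check with in0=1 in1=0 in2=1:
g1 = AND(in2, in1) = AND(1, 0) = 0
g2 = AND(g1, in0) = AND(0, 1) = 0
g3 = NOT(g2) = NOT 0 = 1
So g3 = 1 as required.

in0=1 in1=0 in2=1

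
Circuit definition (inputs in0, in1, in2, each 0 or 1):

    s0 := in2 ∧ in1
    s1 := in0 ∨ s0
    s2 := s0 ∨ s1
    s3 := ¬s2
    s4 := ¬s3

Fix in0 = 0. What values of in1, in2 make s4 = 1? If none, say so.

s4 = ¬s3 must be 1, so s3 = 0.
s3 = ¬s2 must be 0, so s2 = 1.
Check with in0 = 0 and in1=1, in2=1:
s0 = in2 ∧ in1 = 1 ∧ 1 = 1
s1 = in0 ∨ s0 = 0 ∨ 1 = 1
s2 = s0 ∨ s1 = 1 ∨ 1 = 1
s3 = ¬s2 = ¬1 = 0
s4 = ¬s3 = ¬0 = 1
So s4 = 1.

in1=1 in2=1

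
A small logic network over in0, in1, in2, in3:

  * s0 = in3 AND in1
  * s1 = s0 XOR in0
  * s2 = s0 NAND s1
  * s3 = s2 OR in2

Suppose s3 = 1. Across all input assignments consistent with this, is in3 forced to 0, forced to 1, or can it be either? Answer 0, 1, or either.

Both values of in3 occur among assignments with s3 = 1:
  in3=0: in0=0, in1=0, in2=0, in3=0
  in3=1: in0=0, in1=0, in2=0, in3=1

either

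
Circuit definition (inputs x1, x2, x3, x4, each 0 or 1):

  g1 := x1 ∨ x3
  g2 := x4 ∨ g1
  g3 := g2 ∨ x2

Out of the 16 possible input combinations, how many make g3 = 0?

g3 = g2 ∨ x2 must be 0, so both g2 = 0 and x2 = 0.
g2 = x4 ∨ g1 must be 0, so both x4 = 0 and g1 = 0.
Enumerating the 16 input combinations, 1 give g3 = 0 and 15 give g3 = 1.

1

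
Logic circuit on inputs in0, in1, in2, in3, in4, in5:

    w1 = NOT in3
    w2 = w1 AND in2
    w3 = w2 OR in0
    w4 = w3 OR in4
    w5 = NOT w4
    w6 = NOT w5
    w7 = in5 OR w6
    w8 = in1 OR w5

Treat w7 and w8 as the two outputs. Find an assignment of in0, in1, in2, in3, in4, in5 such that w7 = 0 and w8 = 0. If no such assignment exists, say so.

Across all 64 input combinations, none give both w7 = 0 and w8 = 0.

no solution exists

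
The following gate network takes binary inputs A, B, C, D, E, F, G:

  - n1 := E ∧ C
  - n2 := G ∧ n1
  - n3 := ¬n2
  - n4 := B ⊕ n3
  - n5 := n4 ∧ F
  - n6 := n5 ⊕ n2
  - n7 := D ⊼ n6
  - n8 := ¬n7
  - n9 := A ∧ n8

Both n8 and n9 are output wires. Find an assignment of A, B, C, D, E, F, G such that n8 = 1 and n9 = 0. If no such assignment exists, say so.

A=0 B=0 C=1 D=1 E=1 F=0 G=1

Check with A=0 B=0 C=1 D=1 E=1 F=0 G=1:
n1 = E ∧ C = 1 ∧ 1 = 1
n2 = G ∧ n1 = 1 ∧ 1 = 1
n3 = ¬n2 = ¬1 = 0
n4 = B ⊕ n3 = 0 ⊕ 0 = 0
n5 = n4 ∧ F = 0 ∧ 0 = 0
n6 = n5 ⊕ n2 = 0 ⊕ 1 = 1
n7 = D ⊼ n6 = 1 ⊼ 1 = 0
n8 = ¬n7 = ¬0 = 1
n9 = A ∧ n8 = 0 ∧ 1 = 0
So n8 = 1 and n9 = 0.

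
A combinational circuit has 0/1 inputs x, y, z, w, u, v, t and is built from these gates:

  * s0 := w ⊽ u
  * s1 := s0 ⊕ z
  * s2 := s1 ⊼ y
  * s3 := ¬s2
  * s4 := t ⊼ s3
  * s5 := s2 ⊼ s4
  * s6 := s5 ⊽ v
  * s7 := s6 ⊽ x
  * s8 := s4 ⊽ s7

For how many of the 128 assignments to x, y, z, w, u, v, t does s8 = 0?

s8 = s4 ⊽ s7 must be 0, so at least one of s4, s7 is 1.
Enumerating the 128 input combinations, 120 give s8 = 0 and 8 give s8 = 1.

120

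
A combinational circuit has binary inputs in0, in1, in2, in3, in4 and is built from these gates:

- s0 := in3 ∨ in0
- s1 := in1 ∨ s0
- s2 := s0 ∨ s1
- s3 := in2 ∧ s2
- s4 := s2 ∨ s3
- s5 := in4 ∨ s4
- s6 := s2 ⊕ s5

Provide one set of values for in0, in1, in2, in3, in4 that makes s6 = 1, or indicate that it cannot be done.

s6 = s2 ⊕ s5 must be 1, so s2 and s5 differ.
Check with in0=0, in1=0, in2=0, in3=0, in4=1:
s0 = in3 ∨ in0 = 0 ∨ 0 = 0
s1 = in1 ∨ s0 = 0 ∨ 0 = 0
s2 = s0 ∨ s1 = 0 ∨ 0 = 0
s3 = in2 ∧ s2 = 0 ∧ 0 = 0
s4 = s2 ∨ s3 = 0 ∨ 0 = 0
s5 = in4 ∨ s4 = 1 ∨ 0 = 1
s6 = s2 ⊕ s5 = 0 ⊕ 1 = 1
So s6 = 1 as required.

in0=0, in1=0, in2=0, in3=0, in4=1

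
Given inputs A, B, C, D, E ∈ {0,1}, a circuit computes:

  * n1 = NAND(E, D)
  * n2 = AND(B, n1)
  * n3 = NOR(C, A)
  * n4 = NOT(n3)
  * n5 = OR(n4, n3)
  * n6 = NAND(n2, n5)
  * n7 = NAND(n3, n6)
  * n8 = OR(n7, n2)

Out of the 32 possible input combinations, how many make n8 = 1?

n8 = OR(n7, n2) must be 1, so at least one of n7, n2 is 1.
Enumerating the 32 input combinations, 27 give n8 = 1 and 5 give n8 = 0.

27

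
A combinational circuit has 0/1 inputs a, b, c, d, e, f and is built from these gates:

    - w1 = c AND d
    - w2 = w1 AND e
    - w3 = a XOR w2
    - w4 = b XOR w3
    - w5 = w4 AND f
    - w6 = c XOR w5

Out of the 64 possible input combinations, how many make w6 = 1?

w6 = c XOR w5 must be 1, so c and w5 differ.
Enumerating the 64 input combinations, 32 give w6 = 1 and 32 give w6 = 0.

32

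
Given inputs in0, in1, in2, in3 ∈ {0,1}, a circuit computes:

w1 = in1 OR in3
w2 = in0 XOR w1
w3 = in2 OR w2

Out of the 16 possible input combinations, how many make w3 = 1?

w3 = in2 OR w2 must be 1, so at least one of in2, w2 is 1.
Enumerating the 16 input combinations, 12 give w3 = 1 and 4 give w3 = 0.

12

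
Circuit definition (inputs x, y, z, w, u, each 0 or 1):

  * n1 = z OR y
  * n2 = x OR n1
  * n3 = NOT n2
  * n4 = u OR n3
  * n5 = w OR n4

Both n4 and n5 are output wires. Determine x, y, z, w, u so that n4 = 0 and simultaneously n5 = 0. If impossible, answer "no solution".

Check with x=1, y=0, z=1, w=0, u=0:
n1 = z OR y = 1 OR 0 = 1
n2 = x OR n1 = 1 OR 1 = 1
n3 = NOT n2 = NOT 1 = 0
n4 = u OR n3 = 0 OR 0 = 0
n5 = w OR n4 = 0 OR 0 = 0
So n4 = 0 and n5 = 0.

x=1, y=0, z=1, w=0, u=0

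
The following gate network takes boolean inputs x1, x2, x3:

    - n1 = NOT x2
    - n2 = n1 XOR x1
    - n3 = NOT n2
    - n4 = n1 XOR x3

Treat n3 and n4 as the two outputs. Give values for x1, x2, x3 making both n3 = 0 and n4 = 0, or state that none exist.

Check with x1=1 x2=1 x3=0:
n1 = NOT x2 = NOT 1 = 0
n2 = n1 XOR x1 = 0 XOR 1 = 1
n3 = NOT n2 = NOT 1 = 0
n4 = n1 XOR x3 = 0 XOR 0 = 0
So n3 = 0 and n4 = 0.

x1=1 x2=1 x3=0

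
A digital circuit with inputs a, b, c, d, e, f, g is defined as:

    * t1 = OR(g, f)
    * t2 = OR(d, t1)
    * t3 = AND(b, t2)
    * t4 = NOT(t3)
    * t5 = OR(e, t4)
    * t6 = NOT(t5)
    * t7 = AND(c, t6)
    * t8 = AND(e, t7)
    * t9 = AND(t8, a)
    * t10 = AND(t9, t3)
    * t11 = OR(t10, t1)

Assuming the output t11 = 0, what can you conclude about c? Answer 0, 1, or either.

either

Both values of c occur among assignments with t11 = 0:
  c=0: a=0, b=0, c=0, d=0, e=0, f=0, g=0
  c=1: a=0, b=0, c=1, d=0, e=0, f=0, g=0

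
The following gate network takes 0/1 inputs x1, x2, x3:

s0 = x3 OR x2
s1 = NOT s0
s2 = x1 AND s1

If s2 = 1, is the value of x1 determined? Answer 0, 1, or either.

s2 = x1 AND s1 must be 1, so both x1 = 1 and s1 = 1.
s1 = NOT s0 must be 1, so s0 = 0.
Every assignment with s2 = 1 has x1 = 1; there are 1 such assignment(s).
  x1=1, x2=0, x3=0

1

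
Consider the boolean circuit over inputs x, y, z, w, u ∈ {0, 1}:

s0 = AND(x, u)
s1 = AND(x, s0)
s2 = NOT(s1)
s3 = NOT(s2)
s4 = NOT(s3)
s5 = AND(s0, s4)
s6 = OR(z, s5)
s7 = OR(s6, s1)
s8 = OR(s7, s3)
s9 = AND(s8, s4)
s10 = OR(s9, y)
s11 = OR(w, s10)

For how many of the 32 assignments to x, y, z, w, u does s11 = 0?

s11 = OR(w, s10) must be 0, so both w = 0 and s10 = 0.
Enumerating the 32 input combinations, 5 give s11 = 0 and 27 give s11 = 1.

5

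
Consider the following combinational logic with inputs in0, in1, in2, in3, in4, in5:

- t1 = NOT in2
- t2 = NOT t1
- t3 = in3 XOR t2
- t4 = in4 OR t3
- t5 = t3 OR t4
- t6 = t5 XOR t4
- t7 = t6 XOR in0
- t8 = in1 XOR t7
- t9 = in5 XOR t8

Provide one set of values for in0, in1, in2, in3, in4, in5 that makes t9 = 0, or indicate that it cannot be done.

t9 = in5 XOR t8 must be 0, so in5 and t8 are equal.
Check with in0=0, in1=1, in2=1, in3=0, in4=1, in5=1:
t1 = NOT in2 = NOT 1 = 0
t2 = NOT t1 = NOT 0 = 1
t3 = in3 XOR t2 = 0 XOR 1 = 1
t4 = in4 OR t3 = 1 OR 1 = 1
t5 = t3 OR t4 = 1 OR 1 = 1
t6 = t5 XOR t4 = 1 XOR 1 = 0
t7 = t6 XOR in0 = 0 XOR 0 = 0
t8 = in1 XOR t7 = 1 XOR 0 = 1
t9 = in5 XOR t8 = 1 XOR 1 = 0
So t9 = 0 as required.

in0=0, in1=1, in2=1, in3=0, in4=1, in5=1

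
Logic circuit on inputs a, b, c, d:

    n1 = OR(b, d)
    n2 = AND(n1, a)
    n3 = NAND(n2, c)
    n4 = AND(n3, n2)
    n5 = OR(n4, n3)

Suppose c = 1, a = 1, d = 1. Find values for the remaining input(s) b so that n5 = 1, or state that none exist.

no solution exists

With c = 1, a = 1, d = 1 fixed, none of the 2 settings of b give n5 = 1.
For example, with b=1:
n1 = OR(b, d) = OR(1, 1) = 1
n2 = AND(n1, a) = AND(1, 1) = 1
n3 = NAND(n2, c) = NAND(1, 1) = 0
n4 = AND(n3, n2) = AND(0, 1) = 0
n5 = OR(n4, n3) = OR(0, 0) = 0
giving n5 = 0 ≠ 1.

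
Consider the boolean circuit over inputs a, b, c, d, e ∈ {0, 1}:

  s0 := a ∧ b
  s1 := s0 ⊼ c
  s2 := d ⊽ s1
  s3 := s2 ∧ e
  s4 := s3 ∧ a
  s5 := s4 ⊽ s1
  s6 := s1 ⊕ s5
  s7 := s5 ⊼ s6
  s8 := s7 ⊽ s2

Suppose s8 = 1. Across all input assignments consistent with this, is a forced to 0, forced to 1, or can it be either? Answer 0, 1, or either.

s8 = s7 ⊽ s2 must be 1, so both s7 = 0 and s2 = 0.
s7 = s5 ⊼ s6 must be 0, so both s5 = 1 and s6 = 1.
s2 = d ⊽ s1 must be 0, so at least one of d, s1 is 1.
Every assignment with s8 = 1 has a = 1; there are 2 such assignment(s).
  a=1, b=1, c=1, d=1, e=0
  a=1, b=1, c=1, d=1, e=1

1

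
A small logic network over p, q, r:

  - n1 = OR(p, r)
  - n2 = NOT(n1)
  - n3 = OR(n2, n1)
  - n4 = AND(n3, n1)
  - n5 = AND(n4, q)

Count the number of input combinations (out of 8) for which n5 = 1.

n5 = AND(n4, q) must be 1, so both n4 = 1 and q = 1.
Satisfying assignments:
  p=0, q=1, r=1
  p=1, q=1, r=0
  p=1, q=1, r=1

3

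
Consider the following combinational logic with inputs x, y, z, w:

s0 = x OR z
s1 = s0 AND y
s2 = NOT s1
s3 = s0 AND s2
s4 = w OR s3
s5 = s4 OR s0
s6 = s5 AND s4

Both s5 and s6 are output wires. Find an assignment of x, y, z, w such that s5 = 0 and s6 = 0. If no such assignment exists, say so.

Check with x=0, y=0, z=0, w=0:
s0 = x OR z = 0 OR 0 = 0
s1 = s0 AND y = 0 AND 0 = 0
s2 = NOT s1 = NOT 0 = 1
s3 = s0 AND s2 = 0 AND 1 = 0
s4 = w OR s3 = 0 OR 0 = 0
s5 = s4 OR s0 = 0 OR 0 = 0
s6 = s5 AND s4 = 0 AND 0 = 0
So s5 = 0 and s6 = 0.

x=0, y=0, z=0, w=0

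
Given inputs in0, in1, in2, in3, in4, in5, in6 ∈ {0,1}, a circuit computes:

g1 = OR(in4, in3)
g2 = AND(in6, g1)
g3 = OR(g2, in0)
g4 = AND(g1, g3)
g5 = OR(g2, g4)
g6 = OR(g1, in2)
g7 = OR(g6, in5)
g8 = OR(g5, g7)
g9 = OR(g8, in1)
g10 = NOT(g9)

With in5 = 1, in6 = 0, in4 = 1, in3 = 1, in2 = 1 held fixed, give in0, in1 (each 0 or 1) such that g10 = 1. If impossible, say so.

no solution exists

With in5 = 1, in6 = 0, in4 = 1, in3 = 1, in2 = 1 fixed, none of the 4 settings of in0, in1 give g10 = 1.
For example, with in0=1, in1=0:
g1 = OR(in4, in3) = OR(1, 1) = 1
g2 = AND(in6, g1) = AND(0, 1) = 0
g3 = OR(g2, in0) = OR(0, 1) = 1
g4 = AND(g1, g3) = AND(1, 1) = 1
g5 = OR(g2, g4) = OR(0, 1) = 1
g6 = OR(g1, in2) = OR(1, 1) = 1
g7 = OR(g6, in5) = OR(1, 1) = 1
g8 = OR(g5, g7) = OR(1, 1) = 1
g9 = OR(g8, in1) = OR(1, 0) = 1
g10 = NOT(g9) = NOT 1 = 0
giving g10 = 0 ≠ 1.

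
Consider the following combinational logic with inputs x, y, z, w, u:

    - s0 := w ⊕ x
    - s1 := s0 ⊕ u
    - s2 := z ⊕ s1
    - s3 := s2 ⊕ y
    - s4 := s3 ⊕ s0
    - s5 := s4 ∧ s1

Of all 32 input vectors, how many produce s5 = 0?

24

s5 = s4 ∧ s1 must be 0, so at least one of s4, s1 is 0.
Enumerating the 32 input combinations, 24 give s5 = 0 and 8 give s5 = 1.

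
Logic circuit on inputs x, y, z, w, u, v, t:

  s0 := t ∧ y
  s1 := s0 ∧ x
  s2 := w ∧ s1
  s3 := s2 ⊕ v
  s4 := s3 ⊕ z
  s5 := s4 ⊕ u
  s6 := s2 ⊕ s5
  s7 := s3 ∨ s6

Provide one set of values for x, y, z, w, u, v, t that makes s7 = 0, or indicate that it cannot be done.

s7 = s3 ∨ s6 must be 0, so both s3 = 0 and s6 = 0.
s3 = s2 ⊕ v must be 0, so s2 and v are equal.
s6 = s2 ⊕ s5 must be 0, so s2 and s5 are equal.
Check with x=0, y=0, z=0, w=1, u=0, v=0, t=0:
s0 = t ∧ y = 0 ∧ 0 = 0
s1 = s0 ∧ x = 0 ∧ 0 = 0
s2 = w ∧ s1 = 1 ∧ 0 = 0
s3 = s2 ⊕ v = 0 ⊕ 0 = 0
s4 = s3 ⊕ z = 0 ⊕ 0 = 0
s5 = s4 ⊕ u = 0 ⊕ 0 = 0
s6 = s2 ⊕ s5 = 0 ⊕ 0 = 0
s7 = s3 ∨ s6 = 0 ∨ 0 = 0
So s7 = 0 as required.

x=0, y=0, z=0, w=1, u=0, v=0, t=0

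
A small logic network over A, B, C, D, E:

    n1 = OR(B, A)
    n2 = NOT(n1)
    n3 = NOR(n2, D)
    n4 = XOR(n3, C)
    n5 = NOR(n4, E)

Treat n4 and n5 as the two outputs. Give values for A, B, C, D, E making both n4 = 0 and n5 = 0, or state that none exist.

A=0 B=1 C=0 D=1 E=1

Check with A=0 B=1 C=0 D=1 E=1:
n1 = OR(B, A) = OR(1, 0) = 1
n2 = NOT(n1) = NOT 1 = 0
n3 = NOR(n2, D) = NOR(0, 1) = 0
n4 = XOR(n3, C) = XOR(0, 0) = 0
n5 = NOR(n4, E) = NOR(0, 1) = 0
So n4 = 0 and n5 = 0.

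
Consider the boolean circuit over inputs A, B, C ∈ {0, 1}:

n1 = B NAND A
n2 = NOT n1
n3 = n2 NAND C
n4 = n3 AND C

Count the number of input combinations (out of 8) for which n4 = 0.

5

n4 = n3 AND C must be 0, so at least one of n3, C is 0.
Satisfying assignments:
  A=0, B=0, C=0
  A=0, B=1, C=0
  A=1, B=0, C=0
  A=1, B=1, C=0
  A=1, B=1, C=1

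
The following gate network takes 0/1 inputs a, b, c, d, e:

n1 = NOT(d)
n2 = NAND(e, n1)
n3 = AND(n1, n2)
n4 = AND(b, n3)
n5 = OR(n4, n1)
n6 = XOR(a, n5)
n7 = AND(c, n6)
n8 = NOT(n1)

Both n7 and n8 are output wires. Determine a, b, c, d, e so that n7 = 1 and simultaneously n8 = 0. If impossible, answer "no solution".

Check with a=0, b=0, c=1, d=0, e=0:
n1 = NOT(d) = NOT 0 = 1
n2 = NAND(e, n1) = NAND(0, 1) = 1
n3 = AND(n1, n2) = AND(1, 1) = 1
n4 = AND(b, n3) = AND(0, 1) = 0
n5 = OR(n4, n1) = OR(0, 1) = 1
n6 = XOR(a, n5) = XOR(0, 1) = 1
n7 = AND(c, n6) = AND(1, 1) = 1
n8 = NOT(n1) = NOT 1 = 0
So n7 = 1 and n8 = 0.

a=0, b=0, c=1, d=0, e=0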